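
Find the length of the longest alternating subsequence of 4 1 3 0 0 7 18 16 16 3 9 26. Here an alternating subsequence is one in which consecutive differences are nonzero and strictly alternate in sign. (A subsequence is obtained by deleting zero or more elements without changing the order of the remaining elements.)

7

Track the best alternating length ending on an up-step vs a down-step at each position: up/down = 1/1, 1/2, 3/2, 1/4, 1/4, 5/1, 5/1, 5/6, 5/6, 5/6, 7/6, 7/1.
The maximum over both is 7; one such subsequence is 4, 1, 3, 0, 7, 3, 9.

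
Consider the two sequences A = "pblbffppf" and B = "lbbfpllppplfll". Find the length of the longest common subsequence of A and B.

6

Backtracking the LCS table gives one alignment: b (A2,B2) → b (A4,B3) → f (A5,B4) → p (A7,B9) → p (A8,B10) → f (A9,B12).
So the longest common subsequence has length 6.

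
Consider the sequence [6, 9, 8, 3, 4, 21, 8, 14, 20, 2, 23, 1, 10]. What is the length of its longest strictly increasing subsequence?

6

Scanning left to right, the best length ending at each element is: 6→1, 9→2, 8→2, 3→1, 4→2, 21→3, 8→3, 14→4, 20→5, 2→1, 23→6, 1→1, 10→4.
So the longest increasing subsequence has length 6, e.g. 3, 4, 8, 14, 20, 23.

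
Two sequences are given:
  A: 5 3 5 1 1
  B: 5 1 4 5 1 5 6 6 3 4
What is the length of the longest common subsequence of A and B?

Backtracking the LCS table gives one alignment: 5 (A1,B1) → 5 (A3,B4) → 1 (A4,B5).
So the longest common subsequence has length 3.

3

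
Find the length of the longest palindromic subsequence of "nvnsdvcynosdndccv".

One longest palindromic subsequence is vcdndcv (positions 2,7,12,13,14,16,17); it reads the same forward and backward, and the interval DP gives dp[1][17] = 7.

7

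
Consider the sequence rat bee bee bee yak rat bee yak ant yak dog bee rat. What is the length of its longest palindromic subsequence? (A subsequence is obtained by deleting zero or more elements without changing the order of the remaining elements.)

Using dp[i][j] = 2 + dp[i+1][j−1] if the ends match, else max(dp[i+1][j], dp[i][j−1]):
dp[1][13] = 7. A witness is rat bee yak ant yak bee rat at positions 1,2,8,9,10,12,13.

7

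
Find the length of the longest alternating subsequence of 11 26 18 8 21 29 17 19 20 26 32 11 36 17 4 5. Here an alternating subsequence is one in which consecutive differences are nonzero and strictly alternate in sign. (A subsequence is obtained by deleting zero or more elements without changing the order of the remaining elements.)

Track the best alternating length ending on an up-step vs a down-step at each position: up/down = 1/1, 2/1, 2/3, 1/3, 4/3, 4/1, 4/5, 6/5, 6/5, 6/5, 6/1, 4/7, 8/1, 8/9, 1/9, 10/9.
The maximum over both is 10; one such subsequence is 11, 26, 18, 21, 17, 19, 11, 36, 4, 5.

10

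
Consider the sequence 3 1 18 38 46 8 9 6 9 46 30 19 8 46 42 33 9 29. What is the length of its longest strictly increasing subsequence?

One longest increasing subsequence is 3, 8, 9, 30, 46 (positions 1,6,7,11,14), of length 5; no longer one exists.

5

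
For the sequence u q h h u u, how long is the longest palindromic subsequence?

Using dp[i][j] = 2 + dp[i+1][j−1] if the ends match, else max(dp[i+1][j], dp[i][j−1]):
dp[1][6] = 4. A witness is uhhu at positions 1,3,4,6.

4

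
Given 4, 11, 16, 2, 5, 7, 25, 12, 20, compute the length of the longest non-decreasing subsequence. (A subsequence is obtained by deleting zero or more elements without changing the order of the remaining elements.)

5

Let dp[i] be the longest non-decreasing subsequence ending at position i. Then dp = [1, 2, 3, 1, 2, 3, 4, 4, 5].
The maximum is 5; one witness is 4, 5, 7, 12, 20 at positions 1,5,6,8,9.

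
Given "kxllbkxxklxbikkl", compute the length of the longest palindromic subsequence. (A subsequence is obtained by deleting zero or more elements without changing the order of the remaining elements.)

One longest palindromic subsequence is kxlkxxklxk (positions 1,2,3,6,7,8,9,10,11,15); it reads the same forward and backward, and the interval DP gives dp[1][16] = 10.

10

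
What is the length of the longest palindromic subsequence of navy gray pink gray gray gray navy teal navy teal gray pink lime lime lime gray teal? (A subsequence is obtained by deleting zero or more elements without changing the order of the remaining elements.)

One longest palindromic subsequence is gray pink gray teal navy teal gray pink gray (positions 2,3,4,8,9,10,11,12,16); it reads the same forward and backward, and the interval DP gives dp[1][17] = 9.

9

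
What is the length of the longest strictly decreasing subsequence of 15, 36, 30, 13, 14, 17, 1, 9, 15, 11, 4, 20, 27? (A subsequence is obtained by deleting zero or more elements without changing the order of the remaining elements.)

6

Let dp[i] be the longest decreasing subsequence ending at position i. Then dp = [1, 1, 2, 3, 3, 3, 4, 4, 4, 5, 6, 3, 3].
The maximum is 6; one witness is 36, 30, 17, 15, 11, 4 at positions 2,3,6,9,10,11.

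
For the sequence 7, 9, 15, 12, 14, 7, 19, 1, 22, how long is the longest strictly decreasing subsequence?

Let dp[i] be the longest decreasing subsequence ending at position i. Then dp = [1, 1, 1, 2, 2, 3, 1, 4, 1].
The maximum is 4; one witness is 15, 12, 7, 1 at positions 3,4,6,8.

4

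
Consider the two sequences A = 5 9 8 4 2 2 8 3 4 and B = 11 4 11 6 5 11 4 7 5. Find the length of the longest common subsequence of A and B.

Backtracking the LCS table gives one alignment: 5 (A1,B5) → 4 (A4,B7).
So the longest common subsequence has length 2.

2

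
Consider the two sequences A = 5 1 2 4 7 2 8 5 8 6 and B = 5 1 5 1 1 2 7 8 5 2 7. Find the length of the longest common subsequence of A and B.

6

Backtracking the LCS table gives one alignment: 5 (A1,B3) → 1 (A2,B5) → 2 (A3,B6) → 7 (A5,B7) → 8 (A7,B8) → 5 (A8,B9).
So the longest common subsequence has length 6.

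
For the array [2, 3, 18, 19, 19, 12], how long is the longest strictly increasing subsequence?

Scanning left to right, the best length ending at each element is: 2→1, 3→2, 18→3, 19→4, 19→4, 12→3.
So the longest increasing subsequence has length 4, e.g. 2, 3, 18, 19.

4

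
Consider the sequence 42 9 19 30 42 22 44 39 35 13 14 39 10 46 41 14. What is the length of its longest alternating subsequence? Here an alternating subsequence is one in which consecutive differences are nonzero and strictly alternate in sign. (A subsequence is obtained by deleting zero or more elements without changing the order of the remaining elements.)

Track the best alternating length ending on an up-step vs a down-step at each position: up/down = 1/1, 1/2, 3/2, 3/2, 3/1, 3/4, 5/1, 5/6, 5/6, 3/6, 7/6, 7/6, 3/8, 9/1, 9/10, 9/10.
The maximum over both is 10; one such subsequence is 42, 9, 30, 22, 44, 13, 14, 10, 46, 41.

10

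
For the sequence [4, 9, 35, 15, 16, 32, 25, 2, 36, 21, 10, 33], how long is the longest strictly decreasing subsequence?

Let dp[i] be the longest decreasing subsequence ending at position i. Then dp = [1, 1, 1, 2, 2, 2, 3, 4, 1, 4, 5, 2].
The maximum is 5; one witness is 35, 32, 25, 21, 10 at positions 3,6,7,10,11.

5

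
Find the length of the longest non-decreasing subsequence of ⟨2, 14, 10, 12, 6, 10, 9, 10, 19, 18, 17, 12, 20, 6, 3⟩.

6

Scanning left to right, the best length ending at each element is: 2→1, 14→2, 10→2, 12→3, 6→2, 10→3, 9→3, 10→4, 19→5, 18→5, 17→5, 12→5, 20→6, 6→3, 3→2.
So the longest non-decreasing subsequence has length 6, e.g. 2, 10, 10, 10, 19, 20.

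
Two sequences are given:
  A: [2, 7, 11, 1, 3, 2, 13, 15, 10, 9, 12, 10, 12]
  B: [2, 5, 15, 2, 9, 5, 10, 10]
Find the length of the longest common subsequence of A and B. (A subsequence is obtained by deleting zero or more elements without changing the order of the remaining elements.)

Backtracking the LCS table gives one alignment: 2 (A1,B1) → 2 (A6,B4) → 10 (A9,B7) → 10 (A12,B8).
So the longest common subsequence has length 4.

4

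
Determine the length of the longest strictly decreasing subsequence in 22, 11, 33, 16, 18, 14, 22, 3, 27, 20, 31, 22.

Let dp[i] be the longest decreasing subsequence ending at position i. Then dp = [1, 2, 1, 2, 2, 3, 2, 4, 2, 3, 2, 3].
The maximum is 4; one witness is 22, 16, 14, 3 at positions 1,4,6,8.

4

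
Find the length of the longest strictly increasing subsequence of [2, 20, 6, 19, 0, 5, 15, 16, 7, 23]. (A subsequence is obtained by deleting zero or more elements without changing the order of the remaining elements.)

Scanning left to right, the best length ending at each element is: 2→1, 20→2, 6→2, 19→3, 0→1, 5→2, 15→3, 16→4, 7→3, 23→5.
So the longest increasing subsequence has length 5, e.g. 2, 6, 15, 16, 23.

5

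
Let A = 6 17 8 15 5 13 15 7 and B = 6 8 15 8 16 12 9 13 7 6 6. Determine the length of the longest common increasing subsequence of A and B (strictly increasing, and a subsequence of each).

A longest common strictly increasing subsequence is 6, 8, 15 (length 3); it appears in order in both A and B, and no longer such subsequence exists.

3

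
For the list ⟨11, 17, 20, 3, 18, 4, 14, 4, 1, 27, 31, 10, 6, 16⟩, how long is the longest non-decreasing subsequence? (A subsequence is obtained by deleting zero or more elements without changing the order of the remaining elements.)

Let dp[i] be the longest non-decreasing subsequence ending at position i. Then dp = [1, 2, 3, 1, 3, 2, 3, 3, 1, 4, 5, 4, 4, 5].
The maximum is 5; one witness is 11, 17, 20, 27, 31 at positions 1,2,3,10,11.

5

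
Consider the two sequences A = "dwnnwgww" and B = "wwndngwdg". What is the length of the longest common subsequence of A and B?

Backtracking the LCS table gives one alignment: w (A2,B2) → n (A3,B3) → n (A4,B5) → w (A5,B7) → g (A6,B9).
So the longest common subsequence has length 5.

5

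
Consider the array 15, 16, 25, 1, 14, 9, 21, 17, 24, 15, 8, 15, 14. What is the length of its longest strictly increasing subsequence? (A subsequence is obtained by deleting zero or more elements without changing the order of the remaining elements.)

Scanning left to right, the best length ending at each element is: 15→1, 16→2, 25→3, 1→1, 14→2, 9→2, 21→3, 17→3, 24→4, 15→3, 8→2, 15→3, 14→3.
So the longest increasing subsequence has length 4, e.g. 15, 16, 21, 24.

4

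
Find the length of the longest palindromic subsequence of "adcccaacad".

Using dp[i][j] = 2 + dp[i+1][j−1] if the ends match, else max(dp[i+1][j], dp[i][j−1]):
dp[1][10] = 6. A witness is dcaacd at positions 2,5,6,7,8,10.

6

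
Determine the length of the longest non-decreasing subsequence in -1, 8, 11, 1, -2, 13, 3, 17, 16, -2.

5

Scanning left to right, the best length ending at each element is: -1→1, 8→2, 11→3, 1→2, -2→1, 13→4, 3→3, 17→5, 16→5, -2→2.
So the longest non-decreasing subsequence has length 5, e.g. -1, 8, 11, 13, 17.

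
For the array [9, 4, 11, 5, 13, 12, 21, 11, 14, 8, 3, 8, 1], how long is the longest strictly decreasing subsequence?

6

Let dp[i] be the longest decreasing subsequence ending at position i. Then dp = [1, 2, 1, 2, 1, 2, 1, 3, 2, 4, 5, 4, 6].
The maximum is 6; one witness is 13, 12, 11, 8, 3, 1 at positions 5,6,8,10,11,13.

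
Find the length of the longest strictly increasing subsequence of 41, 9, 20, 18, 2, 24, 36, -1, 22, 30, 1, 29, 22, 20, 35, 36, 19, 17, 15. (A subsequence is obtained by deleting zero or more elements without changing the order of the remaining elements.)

6

Let dp[i] be the longest increasing subsequence ending at position i. Then dp = [1, 1, 2, 2, 1, 3, 4, 1, 3, 4, 2, 4, 3, 3, 5, 6, 3, 3, 3].
The maximum is 6; one witness is 9, 20, 24, 30, 35, 36 at positions 2,3,6,10,15,16.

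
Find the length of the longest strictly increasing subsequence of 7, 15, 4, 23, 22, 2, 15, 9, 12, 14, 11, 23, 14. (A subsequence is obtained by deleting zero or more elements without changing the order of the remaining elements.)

5

Scanning left to right, the best length ending at each element is: 7→1, 15→2, 4→1, 23→3, 22→3, 2→1, 15→2, 9→2, 12→3, 14→4, 11→3, 23→5, 14→4.
So the longest increasing subsequence has length 5, e.g. 7, 9, 12, 14, 23.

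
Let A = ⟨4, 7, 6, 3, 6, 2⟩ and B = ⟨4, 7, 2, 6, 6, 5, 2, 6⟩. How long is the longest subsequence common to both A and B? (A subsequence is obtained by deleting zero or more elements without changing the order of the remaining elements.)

5

A longest common subsequence is 4, 7, 6, 6, 2 (length 5); the LCS DP confirms no longer common subsequence exists.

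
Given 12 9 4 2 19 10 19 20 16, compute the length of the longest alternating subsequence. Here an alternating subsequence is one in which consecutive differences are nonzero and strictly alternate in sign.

Track the best alternating length ending on an up-step vs a down-step at each position: up/down = 1/1, 1/2, 1/2, 1/2, 3/1, 3/4, 5/1, 5/1, 5/6.
The maximum over both is 6; one such subsequence is 12, 9, 19, 10, 19, 16.

6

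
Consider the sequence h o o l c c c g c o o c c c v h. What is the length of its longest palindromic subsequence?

10

Using dp[i][j] = 2 + dp[i+1][j−1] if the ends match, else max(dp[i+1][j], dp[i][j−1]):
dp[1][16] = 10. A witness is hcccooccch at positions 1,6,7,9,10,11,12,13,14,16.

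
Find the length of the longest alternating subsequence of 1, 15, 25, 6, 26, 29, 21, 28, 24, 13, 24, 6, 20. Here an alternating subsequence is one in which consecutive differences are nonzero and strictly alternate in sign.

10

A longest alternating subsequence is 1, 15, 6, 26, 21, 28, 13, 24, 6, 20 (positions 1,2,4,5,7,8,10,11,12,13); its 9 consecutive differences strictly alternate in sign, and length 10 is optimal.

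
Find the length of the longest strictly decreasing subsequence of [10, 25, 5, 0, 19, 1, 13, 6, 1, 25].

5

Let dp[i] be the longest decreasing subsequence ending at position i. Then dp = [1, 1, 2, 3, 2, 3, 3, 4, 5, 1].
The maximum is 5; one witness is 25, 19, 13, 6, 1 at positions 2,5,7,8,9.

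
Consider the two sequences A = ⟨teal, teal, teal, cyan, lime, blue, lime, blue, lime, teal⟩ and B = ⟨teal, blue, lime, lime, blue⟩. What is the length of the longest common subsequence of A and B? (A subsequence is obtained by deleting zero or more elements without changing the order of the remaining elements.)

4

A longest common subsequence is teal, lime, lime, blue (length 4); the LCS DP confirms no longer common subsequence exists.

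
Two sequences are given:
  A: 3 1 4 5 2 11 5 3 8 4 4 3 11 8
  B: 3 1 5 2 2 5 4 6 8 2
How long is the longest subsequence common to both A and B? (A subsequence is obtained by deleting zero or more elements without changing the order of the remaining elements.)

A longest common subsequence is 3, 1, 5, 2, 5, 4, 8 (length 7); the LCS DP confirms no longer common subsequence exists.

7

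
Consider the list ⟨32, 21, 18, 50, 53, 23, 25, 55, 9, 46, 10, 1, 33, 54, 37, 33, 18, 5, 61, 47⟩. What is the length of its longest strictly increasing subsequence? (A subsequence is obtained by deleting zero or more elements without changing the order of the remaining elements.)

One longest increasing subsequence is 21, 23, 25, 46, 54, 61 (positions 2,6,7,10,14,19), of length 6; no longer one exists.

6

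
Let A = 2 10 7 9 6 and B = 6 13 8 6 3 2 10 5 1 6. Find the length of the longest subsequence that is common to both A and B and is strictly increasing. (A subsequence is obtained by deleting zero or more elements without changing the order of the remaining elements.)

A longest common strictly increasing subsequence is 2, 10 (length 2); it appears in order in both A and B, and no longer such subsequence exists.

2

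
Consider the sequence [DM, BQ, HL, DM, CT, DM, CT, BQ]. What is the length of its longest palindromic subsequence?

One longest palindromic subsequence is BQ CT DM CT BQ (positions 2,5,6,7,8); it reads the same forward and backward, and the interval DP gives dp[1][8] = 5.

5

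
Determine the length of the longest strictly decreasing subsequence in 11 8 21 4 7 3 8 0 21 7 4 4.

5

One longest decreasing subsequence is 11, 8, 4, 3, 0 (positions 1,2,4,6,8), of length 5; no longer one exists.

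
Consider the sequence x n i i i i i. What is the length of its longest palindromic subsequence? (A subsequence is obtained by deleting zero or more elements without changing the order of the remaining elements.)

One longest palindromic subsequence is iiiii (positions 3,4,5,6,7); it reads the same forward and backward, and the interval DP gives dp[1][7] = 5.

5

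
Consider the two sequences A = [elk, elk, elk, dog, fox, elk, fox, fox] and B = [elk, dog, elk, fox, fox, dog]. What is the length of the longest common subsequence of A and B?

A longest common subsequence is elk, dog, elk, fox, fox (length 5); the LCS DP confirms no longer common subsequence exists.

5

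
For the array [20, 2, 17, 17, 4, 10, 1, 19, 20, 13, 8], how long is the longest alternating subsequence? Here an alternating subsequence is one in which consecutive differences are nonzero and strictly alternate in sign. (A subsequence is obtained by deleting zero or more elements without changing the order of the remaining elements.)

8

Track the best alternating length ending on an up-step vs a down-step at each position: up/down = 1/1, 1/2, 3/2, 3/2, 3/4, 5/4, 1/6, 7/2, 7/1, 7/8, 7/8.
The maximum over both is 8; one such subsequence is 20, 2, 17, 4, 10, 1, 19, 13.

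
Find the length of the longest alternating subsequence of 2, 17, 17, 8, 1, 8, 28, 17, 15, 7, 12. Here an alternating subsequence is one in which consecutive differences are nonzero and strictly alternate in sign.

6

A longest alternating subsequence is 2, 17, 1, 8, 7, 12 (positions 1,2,5,6,10,11); its 5 consecutive differences strictly alternate in sign, and length 6 is optimal.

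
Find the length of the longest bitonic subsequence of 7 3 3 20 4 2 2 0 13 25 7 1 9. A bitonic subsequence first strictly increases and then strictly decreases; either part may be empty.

One longest bitonic subsequence is 3, 4, 13, 25, 7, 1 (positions 2,5,9,10,11,12): it rises to 25 then falls. Length 6 is optimal.

6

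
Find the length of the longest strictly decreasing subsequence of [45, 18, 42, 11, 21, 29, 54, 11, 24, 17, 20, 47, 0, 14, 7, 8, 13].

Scanning left to right, the best length ending at each element is: 45→1, 18→2, 42→2, 11→3, 21→3, 29→3, 54→1, 11→4, 24→4, 17→5, 20→5, 47→2, 0→6, 14→6, 7→7, 8→7, 13→7.
So the longest decreasing subsequence has length 7, e.g. 45, 42, 29, 24, 17, 14, 7.

7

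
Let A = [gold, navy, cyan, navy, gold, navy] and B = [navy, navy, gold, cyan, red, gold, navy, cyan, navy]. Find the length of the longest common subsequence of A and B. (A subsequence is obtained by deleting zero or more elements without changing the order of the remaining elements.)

4

A longest common subsequence is gold, navy, cyan, navy (length 4); the LCS DP confirms no longer common subsequence exists.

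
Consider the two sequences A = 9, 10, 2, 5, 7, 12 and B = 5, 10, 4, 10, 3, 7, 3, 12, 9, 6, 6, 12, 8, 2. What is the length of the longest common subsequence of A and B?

3

A longest common subsequence is 10, 7, 12 (length 3); the LCS DP confirms no longer common subsequence exists.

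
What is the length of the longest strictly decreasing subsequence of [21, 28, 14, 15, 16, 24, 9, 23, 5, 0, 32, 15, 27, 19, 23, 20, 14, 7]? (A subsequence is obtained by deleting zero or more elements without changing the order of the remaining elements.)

6

One longest decreasing subsequence is 28, 24, 23, 15, 14, 7 (positions 2,6,8,12,17,18), of length 6; no longer one exists.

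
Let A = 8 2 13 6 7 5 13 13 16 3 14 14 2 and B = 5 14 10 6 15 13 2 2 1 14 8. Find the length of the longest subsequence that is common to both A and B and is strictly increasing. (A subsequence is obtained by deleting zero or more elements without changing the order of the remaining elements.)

3

For each value that appears in both, track the longest common increasing run ending there.
The best achievable length is 3; one witness is 5, 13, 14 (A-positions 6,7,11, B-positions 1,6,10).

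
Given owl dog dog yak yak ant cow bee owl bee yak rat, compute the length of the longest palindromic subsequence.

5

One longest palindromic subsequence is yak bee owl bee yak (positions 5,8,9,10,11); it reads the same forward and backward, and the interval DP gives dp[1][12] = 5.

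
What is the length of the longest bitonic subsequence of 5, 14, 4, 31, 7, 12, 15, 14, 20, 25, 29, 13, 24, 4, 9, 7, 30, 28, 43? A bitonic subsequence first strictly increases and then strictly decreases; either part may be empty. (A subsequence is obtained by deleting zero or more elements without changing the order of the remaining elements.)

10

One longest bitonic subsequence is 5, 7, 12, 15, 20, 25, 29, 24, 9, 7 (positions 1,5,6,7,9,10,11,13,15,16): it rises to 29 then falls. Length 10 is optimal.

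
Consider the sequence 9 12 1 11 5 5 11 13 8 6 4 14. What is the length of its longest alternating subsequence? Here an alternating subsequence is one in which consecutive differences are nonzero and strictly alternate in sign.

8

Track the best alternating length ending on an up-step vs a down-step at each position: up/down = 1/1, 2/1, 1/3, 4/3, 4/5, 4/5, 6/3, 6/1, 6/7, 6/7, 4/7, 8/1.
The maximum over both is 8; one such subsequence is 9, 12, 1, 11, 5, 11, 8, 14.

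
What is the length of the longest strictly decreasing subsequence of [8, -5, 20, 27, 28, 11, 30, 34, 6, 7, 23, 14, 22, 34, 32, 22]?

One longest decreasing subsequence is 20, 11, 6 (positions 3,6,9), of length 3; no longer one exists.

3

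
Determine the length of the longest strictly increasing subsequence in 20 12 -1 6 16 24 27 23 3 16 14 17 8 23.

5

Scanning left to right, the best length ending at each element is: 20→1, 12→1, -1→1, 6→2, 16→3, 24→4, 27→5, 23→4, 3→2, 16→3, 14→3, 17→4, 8→3, 23→5.
So the longest increasing subsequence has length 5, e.g. -1, 6, 16, 24, 27.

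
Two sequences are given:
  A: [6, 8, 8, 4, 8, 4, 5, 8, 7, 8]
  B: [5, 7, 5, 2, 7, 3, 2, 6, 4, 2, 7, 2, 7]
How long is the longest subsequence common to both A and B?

3

A longest common subsequence is 6, 4, 7 (length 3); the LCS DP confirms no longer common subsequence exists.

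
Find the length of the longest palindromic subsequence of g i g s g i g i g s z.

7

One longest palindromic subsequence is sgigigs (positions 4,5,6,7,8,9,10); it reads the same forward and backward, and the interval DP gives dp[1][11] = 7.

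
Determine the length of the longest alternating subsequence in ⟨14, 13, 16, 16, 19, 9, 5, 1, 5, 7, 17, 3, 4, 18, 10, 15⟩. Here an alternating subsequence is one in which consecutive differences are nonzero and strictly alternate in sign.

A longest alternating subsequence is 14, 13, 16, 1, 5, 3, 18, 10, 15 (positions 1,2,3,8,9,12,14,15,16); its 8 consecutive differences strictly alternate in sign, and length 9 is optimal.

9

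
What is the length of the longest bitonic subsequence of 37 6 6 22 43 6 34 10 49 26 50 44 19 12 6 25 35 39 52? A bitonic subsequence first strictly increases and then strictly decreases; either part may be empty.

One longest bitonic subsequence is 6, 22, 43, 49, 50, 44, 19, 12, 6 (positions 2,4,5,9,11,12,13,14,15): it rises to 50 then falls. Length 9 is optimal.

9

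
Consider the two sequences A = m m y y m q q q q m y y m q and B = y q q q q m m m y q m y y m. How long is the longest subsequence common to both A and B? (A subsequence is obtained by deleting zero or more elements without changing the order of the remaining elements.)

9

A longest common subsequence is yqqqqmyym (length 9); the LCS DP confirms no longer common subsequence exists.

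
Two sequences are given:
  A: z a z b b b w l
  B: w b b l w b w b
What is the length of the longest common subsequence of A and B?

4

A longest common subsequence is bbbw (length 4); the LCS DP confirms no longer common subsequence exists.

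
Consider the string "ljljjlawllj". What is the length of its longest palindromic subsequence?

One longest palindromic subsequence is jllwllj (positions 2,3,6,8,9,10,11); it reads the same forward and backward, and the interval DP gives dp[1][11] = 7.

7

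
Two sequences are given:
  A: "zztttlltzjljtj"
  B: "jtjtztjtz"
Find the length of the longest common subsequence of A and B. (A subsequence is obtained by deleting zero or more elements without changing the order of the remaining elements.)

5

A longest common subsequence is ttttz (length 5); the LCS DP confirms no longer common subsequence exists.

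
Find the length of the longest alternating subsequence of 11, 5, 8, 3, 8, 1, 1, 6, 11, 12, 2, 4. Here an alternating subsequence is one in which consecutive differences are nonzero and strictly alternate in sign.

9

A longest alternating subsequence is 11, 5, 8, 3, 8, 1, 6, 2, 4 (positions 1,2,3,4,5,6,8,11,12); its 8 consecutive differences strictly alternate in sign, and length 9 is optimal.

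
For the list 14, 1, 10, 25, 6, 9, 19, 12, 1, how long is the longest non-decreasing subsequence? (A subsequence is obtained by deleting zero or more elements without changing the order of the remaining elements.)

One longest non-decreasing subsequence is 1, 6, 9, 19 (positions 2,5,6,7), of length 4; no longer one exists.

4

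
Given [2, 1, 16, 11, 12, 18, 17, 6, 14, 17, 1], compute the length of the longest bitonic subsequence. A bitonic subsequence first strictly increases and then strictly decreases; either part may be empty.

7

One longest bitonic subsequence is 2, 11, 12, 18, 17, 14, 1 (positions 1,4,5,6,7,9,11): it rises to 18 then falls. Length 7 is optimal.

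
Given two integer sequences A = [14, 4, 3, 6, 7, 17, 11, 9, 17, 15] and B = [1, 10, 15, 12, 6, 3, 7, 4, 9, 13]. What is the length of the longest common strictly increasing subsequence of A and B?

A longest common strictly increasing subsequence is 6, 7, 9 (length 3); it appears in order in both A and B, and no longer such subsequence exists.

3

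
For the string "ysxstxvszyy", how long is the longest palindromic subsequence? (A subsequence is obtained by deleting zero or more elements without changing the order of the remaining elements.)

Using dp[i][j] = 2 + dp[i+1][j−1] if the ends match, else max(dp[i+1][j], dp[i][j−1]):
dp[1][11] = 7. A witness is ysxtxsy at positions 1,2,3,5,6,8,11.

7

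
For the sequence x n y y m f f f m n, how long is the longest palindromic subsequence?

One longest palindromic subsequence is nmfffmn (positions 2,5,6,7,8,9,10); it reads the same forward and backward, and the interval DP gives dp[1][10] = 7.

7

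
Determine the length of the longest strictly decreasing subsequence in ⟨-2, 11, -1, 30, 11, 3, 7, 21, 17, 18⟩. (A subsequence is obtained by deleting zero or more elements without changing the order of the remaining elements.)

Scanning left to right, the best length ending at each element is: -2→1, 11→1, -1→2, 30→1, 11→2, 3→3, 7→3, 21→2, 17→3, 18→3.
So the longest decreasing subsequence has length 3, e.g. 30, 11, 3.

3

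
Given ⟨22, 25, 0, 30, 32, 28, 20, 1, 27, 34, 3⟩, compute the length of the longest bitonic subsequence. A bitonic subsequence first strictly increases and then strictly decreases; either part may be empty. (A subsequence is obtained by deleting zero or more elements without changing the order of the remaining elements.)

7

Let inc[i] be the LIS ending at i and dec[i] the longest strictly decreasing subsequence starting at i. inc = [1, 2, 1, 3, 4, 3, 2, 2, 3, 5, 3], dec = [3, 3, 1, 4, 4, 3, 2, 1, 2, 2, 1].
max_i inc[i]+dec[i]−1 = 7, with one witness 22, 25, 30, 32, 28, 27, 3.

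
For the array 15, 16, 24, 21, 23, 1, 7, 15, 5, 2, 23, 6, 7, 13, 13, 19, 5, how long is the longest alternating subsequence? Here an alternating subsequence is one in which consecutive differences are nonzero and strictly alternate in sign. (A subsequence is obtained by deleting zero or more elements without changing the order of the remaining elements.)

11

A longest alternating subsequence is 15, 24, 21, 23, 1, 7, 5, 23, 6, 7, 5 (positions 1,3,4,5,6,7,9,11,12,13,17); its 10 consecutive differences strictly alternate in sign, and length 11 is optimal.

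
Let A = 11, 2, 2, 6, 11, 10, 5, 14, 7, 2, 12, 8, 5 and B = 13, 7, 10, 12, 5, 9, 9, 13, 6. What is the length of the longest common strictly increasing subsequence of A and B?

2

A longest common strictly increasing subsequence is 7, 12 (length 2); it appears in order in both A and B, and no longer such subsequence exists.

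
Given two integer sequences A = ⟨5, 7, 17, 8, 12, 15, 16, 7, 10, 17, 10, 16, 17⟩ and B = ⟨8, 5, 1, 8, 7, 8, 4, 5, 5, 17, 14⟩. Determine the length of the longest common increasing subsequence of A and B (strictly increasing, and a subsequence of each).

4

A longest common strictly increasing subsequence is 5, 7, 8, 17 (length 4); it appears in order in both A and B, and no longer such subsequence exists.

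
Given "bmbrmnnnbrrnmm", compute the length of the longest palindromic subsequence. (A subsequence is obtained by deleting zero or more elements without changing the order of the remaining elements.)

Using dp[i][j] = 2 + dp[i+1][j−1] if the ends match, else max(dp[i+1][j], dp[i][j−1]):
dp[1][14] = 8. A witness is mmnrrnmm at positions 2,5,6,10,11,12,13,14.

8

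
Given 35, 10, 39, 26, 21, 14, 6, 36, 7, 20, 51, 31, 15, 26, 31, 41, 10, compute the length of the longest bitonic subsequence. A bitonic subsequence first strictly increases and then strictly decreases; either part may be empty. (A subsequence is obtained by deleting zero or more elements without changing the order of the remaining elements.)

7

One longest bitonic subsequence is 35, 39, 26, 21, 20, 15, 10 (positions 1,3,4,5,10,13,17): it rises to 39 then falls. Length 7 is optimal.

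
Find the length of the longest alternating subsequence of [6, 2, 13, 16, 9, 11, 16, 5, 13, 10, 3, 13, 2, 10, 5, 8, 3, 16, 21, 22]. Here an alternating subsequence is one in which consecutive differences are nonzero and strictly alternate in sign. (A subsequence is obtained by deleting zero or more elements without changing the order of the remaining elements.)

15

Track the best alternating length ending on an up-step vs a down-step at each position: up/down = 1/1, 1/2, 3/1, 3/1, 3/4, 5/4, 5/1, 3/6, 7/6, 7/8, 3/8, 9/6, 1/10, 11/10, 11/12, 13/12, 11/14, 15/1, 15/1, 15/1.
The maximum over both is 15; one such subsequence is 6, 2, 13, 9, 11, 5, 13, 10, 13, 2, 10, 5, 8, 3, 16.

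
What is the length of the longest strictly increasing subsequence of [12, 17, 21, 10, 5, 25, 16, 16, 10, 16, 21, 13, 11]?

Scanning left to right, the best length ending at each element is: 12→1, 17→2, 21→3, 10→1, 5→1, 25→4, 16→2, 16→2, 10→2, 16→3, 21→4, 13→3, 11→3.
So the longest increasing subsequence has length 4, e.g. 12, 17, 21, 25.

4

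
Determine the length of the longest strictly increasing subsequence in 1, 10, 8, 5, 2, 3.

3

Let dp[i] be the longest increasing subsequence ending at position i. Then dp = [1, 2, 2, 2, 2, 3].
The maximum is 3; one witness is 1, 2, 3 at positions 1,5,6.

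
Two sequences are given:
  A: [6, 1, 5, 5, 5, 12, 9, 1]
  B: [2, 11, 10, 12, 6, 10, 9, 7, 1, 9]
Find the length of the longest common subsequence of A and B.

3

Backtracking the LCS table gives one alignment: 6 (A1,B5) → 1 (A2,B9) → 9 (A7,B10).
So the longest common subsequence has length 3.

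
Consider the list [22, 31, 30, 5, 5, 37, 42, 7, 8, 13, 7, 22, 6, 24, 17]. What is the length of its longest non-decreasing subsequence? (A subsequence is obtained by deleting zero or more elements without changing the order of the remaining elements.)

Let dp[i] be the longest non-decreasing subsequence ending at position i. Then dp = [1, 2, 2, 1, 2, 3, 4, 3, 4, 5, 4, 6, 3, 7, 6].
The maximum is 7; one witness is 5, 5, 7, 8, 13, 22, 24 at positions 4,5,8,9,10,12,14.

7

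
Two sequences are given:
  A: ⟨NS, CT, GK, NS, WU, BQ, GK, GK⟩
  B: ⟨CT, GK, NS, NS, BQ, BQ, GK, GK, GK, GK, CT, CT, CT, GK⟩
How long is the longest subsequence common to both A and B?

A longest common subsequence is CT, GK, NS, BQ, GK, GK (length 6); the LCS DP confirms no longer common subsequence exists.

6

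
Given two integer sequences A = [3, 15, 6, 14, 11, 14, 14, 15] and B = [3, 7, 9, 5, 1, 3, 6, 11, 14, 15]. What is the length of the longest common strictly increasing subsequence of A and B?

5

A longest common strictly increasing subsequence is 3, 6, 11, 14, 15 (length 5); it appears in order in both A and B, and no longer such subsequence exists.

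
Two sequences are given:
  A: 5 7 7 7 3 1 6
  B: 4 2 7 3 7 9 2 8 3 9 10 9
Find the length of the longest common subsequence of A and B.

3

Backtracking the LCS table gives one alignment: 7 (A2,B3) → 7 (A3,B5) → 3 (A5,B9).
So the longest common subsequence has length 3.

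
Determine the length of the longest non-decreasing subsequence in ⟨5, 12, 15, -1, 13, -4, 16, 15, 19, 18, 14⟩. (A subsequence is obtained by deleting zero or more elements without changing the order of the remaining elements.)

5

Scanning left to right, the best length ending at each element is: 5→1, 12→2, 15→3, -1→1, 13→3, -4→1, 16→4, 15→4, 19→5, 18→5, 14→4.
So the longest non-decreasing subsequence has length 5, e.g. 5, 12, 15, 16, 19.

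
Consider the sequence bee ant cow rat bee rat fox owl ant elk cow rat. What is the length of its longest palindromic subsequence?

5

Using dp[i][j] = 2 + dp[i+1][j−1] if the ends match, else max(dp[i+1][j], dp[i][j−1]):
dp[1][12] = 5. A witness is cow rat bee rat cow at positions 3,4,5,6,11.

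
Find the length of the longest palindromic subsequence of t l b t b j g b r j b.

One longest palindromic subsequence is bjrjb (positions 3,6,9,10,11); it reads the same forward and backward, and the interval DP gives dp[1][11] = 5.

5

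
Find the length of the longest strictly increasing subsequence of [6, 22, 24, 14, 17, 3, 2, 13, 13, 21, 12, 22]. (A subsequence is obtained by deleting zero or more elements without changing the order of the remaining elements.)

5

One longest increasing subsequence is 6, 14, 17, 21, 22 (positions 1,4,5,10,12), of length 5; no longer one exists.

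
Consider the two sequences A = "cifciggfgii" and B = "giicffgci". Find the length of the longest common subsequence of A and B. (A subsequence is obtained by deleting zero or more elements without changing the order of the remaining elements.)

5

A longest common subsequence is cffgi (length 5); the LCS DP confirms no longer common subsequence exists.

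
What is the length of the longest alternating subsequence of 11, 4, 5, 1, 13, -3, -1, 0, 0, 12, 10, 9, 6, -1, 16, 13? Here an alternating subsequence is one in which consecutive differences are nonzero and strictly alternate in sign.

10

A longest alternating subsequence is 11, 4, 5, 1, 13, -3, 12, 10, 16, 13 (positions 1,2,3,4,5,6,10,11,15,16); its 9 consecutive differences strictly alternate in sign, and length 10 is optimal.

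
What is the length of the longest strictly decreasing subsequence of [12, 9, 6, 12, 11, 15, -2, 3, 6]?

Scanning left to right, the best length ending at each element is: 12→1, 9→2, 6→3, 12→1, 11→2, 15→1, -2→4, 3→4, 6→3.
So the longest decreasing subsequence has length 4, e.g. 12, 9, 6, -2.

4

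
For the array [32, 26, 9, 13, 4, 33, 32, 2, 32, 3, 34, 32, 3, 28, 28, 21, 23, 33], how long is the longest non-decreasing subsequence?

One longest non-decreasing subsequence is 9, 13, 32, 32, 32, 33 (positions 3,4,7,9,12,18), of length 6; no longer one exists.

6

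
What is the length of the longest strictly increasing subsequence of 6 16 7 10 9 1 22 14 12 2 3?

4

Scanning left to right, the best length ending at each element is: 6→1, 16→2, 7→2, 10→3, 9→3, 1→1, 22→4, 14→4, 12→4, 2→2, 3→3.
So the longest increasing subsequence has length 4, e.g. 6, 7, 10, 22.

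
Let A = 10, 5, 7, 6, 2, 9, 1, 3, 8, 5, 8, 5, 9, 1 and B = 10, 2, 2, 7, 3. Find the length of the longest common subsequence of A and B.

A longest common subsequence is 10, 7, 3 (length 3); the LCS DP confirms no longer common subsequence exists.

3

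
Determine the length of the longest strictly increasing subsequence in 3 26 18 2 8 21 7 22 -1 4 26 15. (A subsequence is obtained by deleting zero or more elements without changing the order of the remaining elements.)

5

Let dp[i] be the longest increasing subsequence ending at position i. Then dp = [1, 2, 2, 1, 2, 3, 2, 4, 1, 2, 5, 3].
The maximum is 5; one witness is 3, 18, 21, 22, 26 at positions 1,3,6,8,11.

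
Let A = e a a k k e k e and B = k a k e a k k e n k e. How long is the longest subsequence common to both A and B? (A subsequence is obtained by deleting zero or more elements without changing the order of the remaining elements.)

A longest common subsequence is eakkeke (length 7); the LCS DP confirms no longer common subsequence exists.

7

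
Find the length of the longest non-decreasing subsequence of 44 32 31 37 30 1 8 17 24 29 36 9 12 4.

6

One longest non-decreasing subsequence is 1, 8, 17, 24, 29, 36 (positions 6,7,8,9,10,11), of length 6; no longer one exists.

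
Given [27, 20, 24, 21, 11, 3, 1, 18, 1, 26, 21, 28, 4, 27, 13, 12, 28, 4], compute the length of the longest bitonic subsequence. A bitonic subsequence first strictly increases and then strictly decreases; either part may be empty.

8

One longest bitonic subsequence is 20, 24, 26, 28, 27, 13, 12, 4 (positions 2,3,10,12,14,15,16,18): it rises to 28 then falls. Length 8 is optimal.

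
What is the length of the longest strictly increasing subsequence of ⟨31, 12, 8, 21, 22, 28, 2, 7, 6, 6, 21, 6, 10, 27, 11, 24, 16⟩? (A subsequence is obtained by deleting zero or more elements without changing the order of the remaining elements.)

Let dp[i] be the longest increasing subsequence ending at position i. Then dp = [1, 1, 1, 2, 3, 4, 1, 2, 2, 2, 3, 2, 3, 4, 4, 5, 5].
The maximum is 5; one witness is 2, 7, 10, 11, 24 at positions 7,8,13,15,16.

5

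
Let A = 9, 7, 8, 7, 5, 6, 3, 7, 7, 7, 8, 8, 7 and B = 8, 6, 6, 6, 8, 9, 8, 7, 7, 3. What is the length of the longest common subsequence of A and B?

Backtracking the LCS table gives one alignment: 8 (A3,B1) → 6 (A6,B4) → 8 (A11,B5) → 8 (A12,B7) → 7 (A13,B9).
So the longest common subsequence has length 5.

5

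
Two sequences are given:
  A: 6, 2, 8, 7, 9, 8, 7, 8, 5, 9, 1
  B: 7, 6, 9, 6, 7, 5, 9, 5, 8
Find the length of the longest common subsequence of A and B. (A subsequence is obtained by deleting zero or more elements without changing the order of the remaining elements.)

Backtracking the LCS table gives one alignment: 6 (A1,B2) → 9 (A5,B3) → 7 (A7,B5) → 5 (A9,B6) → 9 (A10,B7).
So the longest common subsequence has length 5.

5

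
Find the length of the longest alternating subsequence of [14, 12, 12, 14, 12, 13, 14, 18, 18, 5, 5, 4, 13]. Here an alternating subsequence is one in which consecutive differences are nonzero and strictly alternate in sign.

7

A longest alternating subsequence is 14, 12, 14, 12, 13, 5, 13 (positions 1,2,4,5,6,10,13); its 6 consecutive differences strictly alternate in sign, and length 7 is optimal.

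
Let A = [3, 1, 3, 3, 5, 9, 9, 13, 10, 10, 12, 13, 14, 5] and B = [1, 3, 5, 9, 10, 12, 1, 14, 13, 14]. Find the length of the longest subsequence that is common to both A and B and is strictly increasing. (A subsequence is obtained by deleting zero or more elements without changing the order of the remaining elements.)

For each value that appears in both, track the longest common increasing run ending there.
The best achievable length is 8; one witness is 1, 3, 5, 9, 10, 12, 13, 14 (A-positions 2,3,5,6,9,11,12,13, B-positions 1,2,3,4,5,6,9,10).

8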